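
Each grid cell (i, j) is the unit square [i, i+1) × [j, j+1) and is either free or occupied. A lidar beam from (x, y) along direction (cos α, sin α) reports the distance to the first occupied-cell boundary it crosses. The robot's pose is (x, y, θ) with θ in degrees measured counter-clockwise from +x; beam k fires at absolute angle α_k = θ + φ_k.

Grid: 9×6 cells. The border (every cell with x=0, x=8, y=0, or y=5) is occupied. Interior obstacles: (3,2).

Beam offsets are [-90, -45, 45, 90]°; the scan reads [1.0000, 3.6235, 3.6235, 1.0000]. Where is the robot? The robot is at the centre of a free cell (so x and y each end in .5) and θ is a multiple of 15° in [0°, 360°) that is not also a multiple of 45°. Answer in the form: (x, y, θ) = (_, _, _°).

The pose lattice has 27·16 = 432 candidates. Test each by forward raycasting.
  (6.5, 3.5, 285°): beam 1 = 2.5882 ≠ 1.0000 ✗
  (2.5, 2.5, 165°): beam 1 = 2.5882 ≠ 1.0000 ✗
  (3.5, 4.5, 345°): beam 1 = 1.5529 ≠ 1.0000 ✗
  (6.5, 1.5, 60°): beam 2 = 1.5529 ≠ 3.6235 ✗
  (2.5, 4.5, 15°): beam 1 = 1.9319 ≠ 1.0000 ✗
  …
  (4.5, 1.5, 60°): r_1=1.0000, r_2=3.6235, r_3=3.6235, r_4=1.0000 — all match ✓
No second candidate reproduces the full scan.

(x, y, θ) = (4.5, 1.5, 60°)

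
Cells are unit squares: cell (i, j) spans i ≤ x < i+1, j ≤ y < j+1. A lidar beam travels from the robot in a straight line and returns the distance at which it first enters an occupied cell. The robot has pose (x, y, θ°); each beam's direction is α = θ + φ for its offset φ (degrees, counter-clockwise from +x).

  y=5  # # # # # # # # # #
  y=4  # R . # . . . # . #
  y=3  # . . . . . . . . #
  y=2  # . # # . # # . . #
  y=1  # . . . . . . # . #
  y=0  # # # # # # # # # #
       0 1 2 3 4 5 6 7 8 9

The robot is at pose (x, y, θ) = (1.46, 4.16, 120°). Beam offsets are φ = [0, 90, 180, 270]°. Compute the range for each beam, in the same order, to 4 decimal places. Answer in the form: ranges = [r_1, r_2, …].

beam 1: φ=0°, α=120°
  d=(-0.5000,0.8660)  start (1,4)  tX=0.9200 tY=0.9699  stride 1/|dx|=2.0000 1/|dy|=1.1547
    cross x-line → (0,4), t=0.9200 (wall)
  → r_1 = 0.9200
beam 2: φ=90°, α=210°
  d=(-0.8660,-0.5000)  start (1,4)  tX=0.5312 tY=0.3200  stride 1/|dx|=1.1547 1/|dy|=2.0000
    cross y-line → (1,3), t=0.3200
    cross x-line → (0,3), t=0.5312 (wall)
  → r_2 = 0.5312
beam 3: φ=180°, α=300°
  d=(0.5000,-0.8660)  start (1,4)  tX=1.0800 tY=0.1848  stride 1/|dx|=2.0000 1/|dy|=1.1547
    cross y-line → (1,3), t=0.1848
    cross x-line → (2,3), t=1.0800
    cross y-line → (2,2), t=1.3395 (wall)
  → r_3 = 1.3395
beam 4: φ=270°, α=30°
  d=(0.8660,0.5000)  start (1,4)  tX=0.6235 tY=1.6800  stride 1/|dx|=1.1547 1/|dy|=2.0000
    cross x-line → (2,4), t=0.6235
    cross y-line → (2,5), t=1.6800 (wall)
  → r_4 = 1.6800

ranges = [0.9200, 0.5312, 1.3395, 1.6800]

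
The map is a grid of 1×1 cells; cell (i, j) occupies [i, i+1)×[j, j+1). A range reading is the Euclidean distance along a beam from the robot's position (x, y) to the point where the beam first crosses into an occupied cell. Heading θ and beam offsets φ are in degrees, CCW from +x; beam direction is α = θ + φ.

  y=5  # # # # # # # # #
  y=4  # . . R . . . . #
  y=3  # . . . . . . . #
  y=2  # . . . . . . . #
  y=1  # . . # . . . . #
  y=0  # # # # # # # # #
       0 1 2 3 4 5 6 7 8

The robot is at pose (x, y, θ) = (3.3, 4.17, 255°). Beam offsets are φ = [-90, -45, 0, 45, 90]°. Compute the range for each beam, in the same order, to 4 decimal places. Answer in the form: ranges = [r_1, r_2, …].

beam 1: φ=-90°, α=165°
  direction (-0.9659, 0.2588); cell (3,4); t to first gridline: x 0.3106, y 3.2069 (then +1.0353 / +3.8637)
    (2,4) via x @ 0.3106
    (1,4) via x @ 1.3459
    (0,4) via x @ 2.3811  # hit
  → r_1 = 2.3811
beam 2: φ=-45°, α=210°
  direction (-0.8660, -0.5000); cell (3,4); t to first gridline: x 0.3464, y 0.3400 (then +1.1547 / +2.0000)
    (3,3) via y @ 0.3400
    (2,3) via x @ 0.3464
    (1,3) via x @ 1.5011
    (1,2) via y @ 2.3400
    (0,2) via x @ 2.6558  # hit
  → r_2 = 2.6558
beam 3: φ=0°, α=255°
  direction (-0.2588, -0.9659); cell (3,4); t to first gridline: x 1.1591, y 0.1760 (then +3.8637 / +1.0353)
    (3,3) via y @ 0.1760
    (2,3) via x @ 1.1591
    (2,2) via y @ 1.2113
    (2,1) via y @ 2.2465
    (2,0) via y @ 3.2818  # hit
  → r_3 = 3.2818
beam 4: φ=45°, α=300°
  direction (0.5000, -0.8660); cell (3,4); t to first gridline: x 1.4000, y 0.1963 (then +2.0000 / +1.1547)
    (3,3) via y @ 0.1963
    (3,2) via y @ 1.3510
    (4,2) via x @ 1.4000
    (4,1) via y @ 2.5057
    (5,1) via x @ 3.4000
    (5,0) via y @ 3.6604  # hit
  → r_4 = 3.6604
beam 5: φ=90°, α=345°
  direction (0.9659, -0.2588); cell (3,4); t to first gridline: x 0.7247, y 0.6568 (then +1.0353 / +3.8637)
    (3,3) via y @ 0.6568
    (4,3) via x @ 0.7247
    (5,3) via x @ 1.7600
    (6,3) via x @ 2.7952
    (7,3) via x @ 3.8305
    (7,2) via y @ 4.5205
    (8,2) via x @ 4.8658  # hit
  → r_5 = 4.8658

ranges = [2.3811, 2.6558, 3.2818, 3.6604, 4.8658]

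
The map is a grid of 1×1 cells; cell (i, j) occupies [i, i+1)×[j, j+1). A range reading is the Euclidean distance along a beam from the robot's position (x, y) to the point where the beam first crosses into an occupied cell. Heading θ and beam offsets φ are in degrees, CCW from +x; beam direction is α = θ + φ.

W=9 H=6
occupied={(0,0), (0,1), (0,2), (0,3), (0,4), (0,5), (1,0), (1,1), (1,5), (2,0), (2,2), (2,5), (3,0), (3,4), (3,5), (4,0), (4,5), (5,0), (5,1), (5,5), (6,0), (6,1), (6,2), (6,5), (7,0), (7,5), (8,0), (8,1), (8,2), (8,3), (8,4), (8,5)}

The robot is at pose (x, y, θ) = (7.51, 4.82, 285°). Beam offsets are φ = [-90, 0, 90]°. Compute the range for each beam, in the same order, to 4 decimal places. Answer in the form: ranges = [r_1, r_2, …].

beam 1: φ=-90°, α=195°
  direction (-0.9659, -0.2588); cell (7,4); t to first gridline: x 0.5280, y 3.1682 (then +1.0353 / +3.8637)
    (6,4) via x @ 0.5280
    (5,4) via x @ 1.5633
    (4,4) via x @ 2.5985
    (4,3) via y @ 3.1682
    (3,3) via x @ 3.6338
    (2,3) via x @ 4.6691
    (1,3) via x @ 5.7044
    (0,3) via x @ 6.7396  # hit
  → r_1 = 6.7396
beam 2: φ=0°, α=285°
  direction (0.2588, -0.9659); cell (7,4); t to first gridline: x 1.8932, y 0.8489 (then +3.8637 / +1.0353)
    (7,3) via y @ 0.8489
    (7,2) via y @ 1.8842
    (8,2) via x @ 1.8932  # hit
  → r_2 = 1.8932
beam 3: φ=90°, α=15°
  direction (0.9659, 0.2588); cell (7,4); t to first gridline: x 0.5073, y 0.6955 (then +1.0353 / +3.8637)
    (8,4) via x @ 0.5073  # hit
  → r_3 = 0.5073

ranges = [6.7396, 1.8932, 0.5073]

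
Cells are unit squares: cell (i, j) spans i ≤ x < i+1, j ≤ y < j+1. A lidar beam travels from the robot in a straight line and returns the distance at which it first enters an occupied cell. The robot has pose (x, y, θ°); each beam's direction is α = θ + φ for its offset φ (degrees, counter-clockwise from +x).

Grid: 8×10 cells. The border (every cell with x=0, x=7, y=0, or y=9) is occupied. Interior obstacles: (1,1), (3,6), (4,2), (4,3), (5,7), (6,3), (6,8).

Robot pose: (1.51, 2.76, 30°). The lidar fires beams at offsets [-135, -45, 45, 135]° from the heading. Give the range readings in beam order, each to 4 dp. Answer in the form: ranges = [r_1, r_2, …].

ranges = [0.7868, 2.5778, 6.4601, 0.5280]

beam 1: φ=-135°, α=255°
  direction (-0.2588, -0.9659); cell (1,2); t to first gridline: x 1.9705, y 0.7868 (then +3.8637 / +1.0353)
    (1,1) via y @ 0.7868  # hit
  → r_1 = 0.7868
beam 2: φ=-45°, α=345°
  direction (0.9659, -0.2588); cell (1,2); t to first gridline: x 0.5073, y 2.9364 (then +1.0353 / +3.8637)
    (2,2) via x @ 0.5073
    (3,2) via x @ 1.5426
    (4,2) via x @ 2.5778  # hit
  → r_2 = 2.5778
beam 3: φ=45°, α=75°
  direction (0.2588, 0.9659); cell (1,2); t to first gridline: x 1.8932, y 0.2485 (then +3.8637 / +1.0353)
    (1,3) via y @ 0.2485
    (1,4) via y @ 1.2837
    (2,4) via x @ 1.8932
    (2,5) via y @ 2.3190
    (2,6) via y @ 3.3543
    (2,7) via y @ 4.3896
    (2,8) via y @ 5.4248
    (3,8) via x @ 5.7569
    (3,9) via y @ 6.4601  # hit
  → r_3 = 6.4601
beam 4: φ=135°, α=165°
  direction (-0.9659, 0.2588); cell (1,2); t to first gridline: x 0.5280, y 0.9273 (then +1.0353 / +3.8637)
    (0,2) via x @ 0.5280  # hit
  → r_4 = 0.5280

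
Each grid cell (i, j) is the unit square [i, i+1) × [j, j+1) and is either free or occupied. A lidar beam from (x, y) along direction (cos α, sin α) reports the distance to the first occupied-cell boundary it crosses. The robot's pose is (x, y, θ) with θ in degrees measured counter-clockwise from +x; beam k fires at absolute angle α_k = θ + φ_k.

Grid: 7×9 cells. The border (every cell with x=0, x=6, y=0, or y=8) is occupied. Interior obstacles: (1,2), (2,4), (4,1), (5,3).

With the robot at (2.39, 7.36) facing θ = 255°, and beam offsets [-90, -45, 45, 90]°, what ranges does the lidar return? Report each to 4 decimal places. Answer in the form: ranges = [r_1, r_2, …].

ranges = [1.4390, 1.6050, 7.2200, 3.7373]

beam 1: φ=-90°, α=165°
  direction (-0.9659, 0.2588); cell (2,7); t to first gridline: x 0.4038, y 2.4728 (then +1.0353 / +3.8637)
    (1,7) via x @ 0.4038
    (0,7) via x @ 1.4390  # hit
  → r_1 = 1.4390
beam 2: φ=-45°, α=210°
  direction (-0.8660, -0.5000); cell (2,7); t to first gridline: x 0.4503, y 0.7200 (then +1.1547 / +2.0000)
    (1,7) via x @ 0.4503
    (1,6) via y @ 0.7200
    (0,6) via x @ 1.6050  # hit
  → r_2 = 1.6050
beam 3: φ=45°, α=300°
  direction (0.5000, -0.8660); cell (2,7); t to first gridline: x 1.2200, y 0.4157 (then +2.0000 / +1.1547)
    (2,6) via y @ 0.4157
    (3,6) via x @ 1.2200
    (3,5) via y @ 1.5704
    (3,4) via y @ 2.7251
    (4,4) via x @ 3.2200
    (4,3) via y @ 3.8798
    (4,2) via y @ 5.0345
    (5,2) via x @ 5.2200
    (5,1) via y @ 6.1892
    (6,1) via x @ 7.2200  # hit
  → r_3 = 7.2200
beam 4: φ=90°, α=345°
  direction (0.9659, -0.2588); cell (2,7); t to first gridline: x 0.6315, y 1.3909 (then +1.0353 / +3.8637)
    (3,7) via x @ 0.6315
    (3,6) via y @ 1.3909
    (4,6) via x @ 1.6668
    (5,6) via x @ 2.7021
    (6,6) via x @ 3.7373  # hit
  → r_4 = 3.7373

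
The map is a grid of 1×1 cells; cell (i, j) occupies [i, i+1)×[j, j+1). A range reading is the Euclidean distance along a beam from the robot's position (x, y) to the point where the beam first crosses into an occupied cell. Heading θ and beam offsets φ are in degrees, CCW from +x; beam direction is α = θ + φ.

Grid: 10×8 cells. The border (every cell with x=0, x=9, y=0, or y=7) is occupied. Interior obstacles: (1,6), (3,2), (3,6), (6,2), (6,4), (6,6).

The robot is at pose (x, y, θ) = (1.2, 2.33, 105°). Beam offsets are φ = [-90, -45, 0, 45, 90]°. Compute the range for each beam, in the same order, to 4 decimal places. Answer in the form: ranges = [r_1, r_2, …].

beam 1: φ=-90°, α=15°
  dir = (cos 15°, sin 15°) = (0.9659, 0.2588); from cell (1,2)
  next x-line at t=0.8282, next y-line at t=2.5887; Δt_x=1.0353, Δt_y=3.8637
    x: enter (2,2) at t=0.8282
    x: enter (3,2) at t=1.8635 ← occupied
  → r_1 = 1.8635
beam 2: φ=-45°, α=60°
  dir = (cos 60°, sin 60°) = (0.5000, 0.8660); from cell (1,2)
  next x-line at t=1.6000, next y-line at t=0.7736; Δt_x=2.0000, Δt_y=1.1547
    y: enter (1,3) at t=0.7736
    x: enter (2,3) at t=1.6000
    y: enter (2,4) at t=1.9283
    y: enter (2,5) at t=3.0831
    x: enter (3,5) at t=3.6000
    y: enter (3,6) at t=4.2378 ← occupied
  → r_2 = 4.2378
beam 3: φ=0°, α=105°
  dir = (cos 105°, sin 105°) = (-0.2588, 0.9659); from cell (1,2)
  next x-line at t=0.7727, next y-line at t=0.6936; Δt_x=3.8637, Δt_y=1.0353
    y: enter (1,3) at t=0.6936
    x: enter (0,3) at t=0.7727 ← occupied
  → r_3 = 0.7727
beam 4: φ=45°, α=150°
  dir = (cos 150°, sin 150°) = (-0.8660, 0.5000); from cell (1,2)
  next x-line at t=0.2309, next y-line at t=1.3400; Δt_x=1.1547, Δt_y=2.0000
    x: enter (0,2) at t=0.2309 ← occupied
  → r_4 = 0.2309
beam 5: φ=90°, α=195°
  dir = (cos 195°, sin 195°) = (-0.9659, -0.2588); from cell (1,2)
  next x-line at t=0.2071, next y-line at t=1.2750; Δt_x=1.0353, Δt_y=3.8637
    x: enter (0,2) at t=0.2071 ← occupied
  → r_5 = 0.2071

ranges = [1.8635, 4.2378, 0.7727, 0.2309, 0.2071]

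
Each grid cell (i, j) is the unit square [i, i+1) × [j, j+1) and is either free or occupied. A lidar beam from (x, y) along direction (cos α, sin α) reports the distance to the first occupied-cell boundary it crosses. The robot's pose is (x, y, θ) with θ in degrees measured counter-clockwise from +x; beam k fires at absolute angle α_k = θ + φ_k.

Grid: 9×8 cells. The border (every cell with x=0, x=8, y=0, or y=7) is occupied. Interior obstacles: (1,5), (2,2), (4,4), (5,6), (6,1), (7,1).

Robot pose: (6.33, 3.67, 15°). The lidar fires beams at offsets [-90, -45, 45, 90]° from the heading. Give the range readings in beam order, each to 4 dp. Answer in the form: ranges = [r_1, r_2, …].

beam 1: φ=-90°, α=285°
  direction (0.2588, -0.9659); cell (6,3); t to first gridline: x 2.5887, y 0.6936 (then +3.8637 / +1.0353)
    (6,2) via y @ 0.6936
    (6,1) via y @ 1.7289  # hit
  → r_1 = 1.7289
beam 2: φ=-45°, α=330°
  direction (0.8660, -0.5000); cell (6,3); t to first gridline: x 0.7736, y 1.3400 (then +1.1547 / +2.0000)
    (7,3) via x @ 0.7736
    (7,2) via y @ 1.3400
    (8,2) via x @ 1.9283  # hit
  → r_2 = 1.9283
beam 3: φ=45°, α=60°
  direction (0.5000, 0.8660); cell (6,3); t to first gridline: x 1.3400, y 0.3811 (then +2.0000 / +1.1547)
    (6,4) via y @ 0.3811
    (7,4) via x @ 1.3400
    (7,5) via y @ 1.5358
    (7,6) via y @ 2.6905
    (8,6) via x @ 3.3400  # hit
  → r_3 = 3.3400
beam 4: φ=90°, α=105°
  direction (-0.2588, 0.9659); cell (6,3); t to first gridline: x 1.2750, y 0.3416 (then +3.8637 / +1.0353)
    (6,4) via y @ 0.3416
    (5,4) via x @ 1.2750
    (5,5) via y @ 1.3769
    (5,6) via y @ 2.4122  # hit
  → r_4 = 2.4122

ranges = [1.7289, 1.9283, 3.3400, 2.4122]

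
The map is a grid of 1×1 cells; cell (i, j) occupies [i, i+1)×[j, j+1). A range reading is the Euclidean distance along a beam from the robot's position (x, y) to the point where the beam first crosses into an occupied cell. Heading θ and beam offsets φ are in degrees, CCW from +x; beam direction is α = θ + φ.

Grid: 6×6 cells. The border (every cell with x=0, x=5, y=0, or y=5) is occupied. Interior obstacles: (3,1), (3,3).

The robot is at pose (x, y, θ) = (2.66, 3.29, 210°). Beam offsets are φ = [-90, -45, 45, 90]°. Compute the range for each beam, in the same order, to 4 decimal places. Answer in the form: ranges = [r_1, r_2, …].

ranges = [1.9745, 1.7186, 2.3708, 1.4896]

beam 1: φ=-90°, α=120°
  cosα=-0.5000 sinα=0.8660 | (2,3) | tMaxX 1.3200 tMaxY 0.8198 | tΔX 2.0000 tΔY 1.1547
    t=0.8198 [y] (2,4)
    t=1.3200 [x] (1,4)
    t=1.9745 [y] (1,5) — stop
  → r_1 = 1.9745
beam 2: φ=-45°, α=165°
  cosα=-0.9659 sinα=0.2588 | (2,3) | tMaxX 0.6833 tMaxY 2.7432 | tΔX 1.0353 tΔY 3.8637
    t=0.6833 [x] (1,3)
    t=1.7186 [x] (0,3) — stop
  → r_2 = 1.7186
beam 3: φ=45°, α=255°
  cosα=-0.2588 sinα=-0.9659 | (2,3) | tMaxX 2.5500 tMaxY 0.3002 | tΔX 3.8637 tΔY 1.0353
    t=0.3002 [y] (2,2)
    t=1.3355 [y] (2,1)
    t=2.3708 [y] (2,0) — stop
  → r_3 = 2.3708
beam 4: φ=90°, α=300°
  cosα=0.5000 sinα=-0.8660 | (2,3) | tMaxX 0.6800 tMaxY 0.3349 | tΔX 2.0000 tΔY 1.1547
    t=0.3349 [y] (2,2)
    t=0.6800 [x] (3,2)
    t=1.4896 [y] (3,1) — stop
  → r_4 = 1.4896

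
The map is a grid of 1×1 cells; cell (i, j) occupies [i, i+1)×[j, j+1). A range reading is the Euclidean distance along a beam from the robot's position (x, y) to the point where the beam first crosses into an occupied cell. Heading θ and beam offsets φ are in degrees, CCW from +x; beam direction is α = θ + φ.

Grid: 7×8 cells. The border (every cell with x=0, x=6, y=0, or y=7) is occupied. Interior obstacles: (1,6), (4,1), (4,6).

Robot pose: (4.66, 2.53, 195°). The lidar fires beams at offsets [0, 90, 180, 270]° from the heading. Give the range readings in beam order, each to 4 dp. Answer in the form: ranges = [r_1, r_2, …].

beam 1: φ=0°, α=195°
  direction (-0.9659, -0.2588); cell (4,2); t to first gridline: x 0.6833, y 2.0478 (then +1.0353 / +3.8637)
    (3,2) via x @ 0.6833
    (2,2) via x @ 1.7186
    (2,1) via y @ 2.0478
    (1,1) via x @ 2.7538
    (0,1) via x @ 3.7891  # hit
  → r_1 = 3.7891
beam 2: φ=90°, α=285°
  direction (0.2588, -0.9659); cell (4,2); t to first gridline: x 1.3137, y 0.5487 (then +3.8637 / +1.0353)
    (4,1) via y @ 0.5487  # hit
  → r_2 = 0.5487
beam 3: φ=180°, α=15°
  direction (0.9659, 0.2588); cell (4,2); t to first gridline: x 0.3520, y 1.8159 (then +1.0353 / +3.8637)
    (5,2) via x @ 0.3520
    (6,2) via x @ 1.3873  # hit
  → r_3 = 1.3873
beam 4: φ=270°, α=105°
  direction (-0.2588, 0.9659); cell (4,2); t to first gridline: x 2.5500, y 0.4866 (then +3.8637 / +1.0353)
    (4,3) via y @ 0.4866
    (4,4) via y @ 1.5219
    (3,4) via x @ 2.5500
    (3,5) via y @ 2.5571
    (3,6) via y @ 3.5924
    (3,7) via y @ 4.6277  # hit
  → r_4 = 4.6277

ranges = [3.7891, 0.5487, 1.3873, 4.6277]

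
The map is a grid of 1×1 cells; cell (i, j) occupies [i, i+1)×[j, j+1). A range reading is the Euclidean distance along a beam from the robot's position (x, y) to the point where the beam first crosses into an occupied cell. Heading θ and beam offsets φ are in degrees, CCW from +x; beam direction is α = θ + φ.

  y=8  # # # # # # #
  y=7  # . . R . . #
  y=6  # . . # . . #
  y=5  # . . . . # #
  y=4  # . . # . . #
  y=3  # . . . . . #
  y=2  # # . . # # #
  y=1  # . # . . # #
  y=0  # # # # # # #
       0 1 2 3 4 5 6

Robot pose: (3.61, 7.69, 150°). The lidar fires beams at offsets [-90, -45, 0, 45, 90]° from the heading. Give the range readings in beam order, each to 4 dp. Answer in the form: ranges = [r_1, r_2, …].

beam 1: φ=-90°, α=60°
  direction (0.5000, 0.8660); cell (3,7); t to first gridline: x 0.7800, y 0.3580 (then +2.0000 / +1.1547)
    (3,8) via y @ 0.3580  # hit
  → r_1 = 0.3580
beam 2: φ=-45°, α=105°
  direction (-0.2588, 0.9659); cell (3,7); t to first gridline: x 2.3569, y 0.3209 (then +3.8637 / +1.0353)
    (3,8) via y @ 0.3209  # hit
  → r_2 = 0.3209
beam 3: φ=0°, α=150°
  direction (-0.8660, 0.5000); cell (3,7); t to first gridline: x 0.7044, y 0.6200 (then +1.1547 / +2.0000)
    (3,8) via y @ 0.6200  # hit
  → r_3 = 0.6200
beam 4: φ=45°, α=195°
  direction (-0.9659, -0.2588); cell (3,7); t to first gridline: x 0.6315, y 2.6660 (then +1.0353 / +3.8637)
    (2,7) via x @ 0.6315
    (1,7) via x @ 1.6668
    (1,6) via y @ 2.6660
    (0,6) via x @ 2.7021  # hit
  → r_4 = 2.7021
beam 5: φ=90°, α=240°
  direction (-0.5000, -0.8660); cell (3,7); t to first gridline: x 1.2200, y 0.7967 (then +2.0000 / +1.1547)
    (3,6) via y @ 0.7967  # hit
  → r_5 = 0.7967

ranges = [0.3580, 0.3209, 0.6200, 2.7021, 0.7967]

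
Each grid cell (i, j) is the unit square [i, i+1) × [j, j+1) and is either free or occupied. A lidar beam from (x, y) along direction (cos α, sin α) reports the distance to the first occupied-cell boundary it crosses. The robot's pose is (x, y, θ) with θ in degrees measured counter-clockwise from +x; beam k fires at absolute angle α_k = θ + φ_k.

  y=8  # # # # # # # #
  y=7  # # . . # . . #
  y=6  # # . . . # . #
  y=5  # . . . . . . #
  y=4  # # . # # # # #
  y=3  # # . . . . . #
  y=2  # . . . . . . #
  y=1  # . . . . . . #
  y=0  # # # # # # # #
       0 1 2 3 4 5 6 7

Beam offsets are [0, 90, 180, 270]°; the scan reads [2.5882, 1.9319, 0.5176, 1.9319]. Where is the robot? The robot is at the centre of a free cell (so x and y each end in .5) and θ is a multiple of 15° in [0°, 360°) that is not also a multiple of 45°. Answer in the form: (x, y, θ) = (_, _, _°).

(x, y, θ) = (3.5, 5.5, 105°)

Enumerate (i+0.5, j+0.5, θ) over the 32 free cells and 16 admissible headings. For each, cast all 4 beams and compare to the given ranges.
  (4.5, 5.5, 15°): beam 2 = 1.5529 ≠ 1.9319 ✗
  (4.5, 3.5, 150°): beam 1 = 1.0000 ≠ 2.5882 ✗
  (6.5, 7.5, 75°): beam 1 = 0.5176 ≠ 2.5882 ✗
  …
  (3.5, 5.5, 105°): r_1=2.5882, r_2=1.9319, r_3=0.5176, r_4=1.9319 — all match ✓
No second candidate reproduces the full scan.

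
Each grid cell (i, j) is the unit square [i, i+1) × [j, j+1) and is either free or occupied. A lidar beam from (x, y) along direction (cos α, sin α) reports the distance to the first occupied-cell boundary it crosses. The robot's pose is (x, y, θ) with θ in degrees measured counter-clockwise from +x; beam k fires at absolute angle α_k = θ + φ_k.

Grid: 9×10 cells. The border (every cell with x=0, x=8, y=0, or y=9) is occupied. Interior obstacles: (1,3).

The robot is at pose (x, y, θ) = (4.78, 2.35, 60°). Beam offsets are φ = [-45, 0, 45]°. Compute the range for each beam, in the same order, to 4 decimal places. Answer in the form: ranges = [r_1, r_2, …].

ranges = [3.3336, 6.4400, 6.8846]

beam 1: φ=-45°, α=15°
  cosα=0.9659 sinα=0.2588 | (4,2) | tMaxX 0.2278 tMaxY 2.5114 | tΔX 1.0353 tΔY 3.8637
    t=0.2278 [x] (5,2)
    t=1.2630 [x] (6,2)
    t=2.2983 [x] (7,2)
    t=2.5114 [y] (7,3)
    t=3.3336 [x] (8,3) — stop
  → r_1 = 3.3336
beam 2: φ=0°, α=60°
  cosα=0.5000 sinα=0.8660 | (4,2) | tMaxX 0.4400 tMaxY 0.7506 | tΔX 2.0000 tΔY 1.1547
    t=0.4400 [x] (5,2)
    t=0.7506 [y] (5,3)
    t=1.9053 [y] (5,4)
    t=2.4400 [x] (6,4)
    t=3.0600 [y] (6,5)
    t=4.2147 [y] (6,6)
    t=4.4400 [x] (7,6)
    t=5.3694 [y] (7,7)
    t=6.4400 [x] (8,7) — stop
  → r_2 = 6.4400
beam 3: φ=45°, α=105°
  cosα=-0.2588 sinα=0.9659 | (4,2) | tMaxX 3.0137 tMaxY 0.6729 | tΔX 3.8637 tΔY 1.0353
    t=0.6729 [y] (4,3)
    t=1.7082 [y] (4,4)
    t=2.7435 [y] (4,5)
    t=3.0137 [x] (3,5)
    t=3.7788 [y] (3,6)
    t=4.8140 [y] (3,7)
    t=5.8493 [y] (3,8)
    t=6.8774 [x] (2,8)
    t=6.8846 [y] (2,9) — stop
  → r_3 = 6.8846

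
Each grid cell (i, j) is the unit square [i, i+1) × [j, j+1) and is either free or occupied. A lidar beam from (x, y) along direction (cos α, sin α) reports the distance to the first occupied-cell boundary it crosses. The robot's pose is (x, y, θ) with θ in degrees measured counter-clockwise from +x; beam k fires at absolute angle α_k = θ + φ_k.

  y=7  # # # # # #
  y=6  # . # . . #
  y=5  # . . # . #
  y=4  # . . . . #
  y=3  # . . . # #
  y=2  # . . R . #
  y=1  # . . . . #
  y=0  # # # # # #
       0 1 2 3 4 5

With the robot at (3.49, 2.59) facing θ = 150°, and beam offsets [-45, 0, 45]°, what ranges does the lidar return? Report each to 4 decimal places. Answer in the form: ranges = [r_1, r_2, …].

ranges = [3.5303, 2.8752, 2.5778]

beam 1: φ=-45°, α=105°
  dir = (cos 105°, sin 105°) = (-0.2588, 0.9659); from cell (3,2)
  next x-line at t=1.8932, next y-line at t=0.4245; Δt_x=3.8637, Δt_y=1.0353
    y: enter (3,3) at t=0.4245
    y: enter (3,4) at t=1.4597
    x: enter (2,4) at t=1.8932
    y: enter (2,5) at t=2.4950
    y: enter (2,6) at t=3.5303 ← occupied
  → r_1 = 3.5303
beam 2: φ=0°, α=150°
  dir = (cos 150°, sin 150°) = (-0.8660, 0.5000); from cell (3,2)
  next x-line at t=0.5658, next y-line at t=0.8200; Δt_x=1.1547, Δt_y=2.0000
    x: enter (2,2) at t=0.5658
    y: enter (2,3) at t=0.8200
    x: enter (1,3) at t=1.7205
    y: enter (1,4) at t=2.8200
    x: enter (0,4) at t=2.8752 ← occupied
  → r_2 = 2.8752
beam 3: φ=45°, α=195°
  dir = (cos 195°, sin 195°) = (-0.9659, -0.2588); from cell (3,2)
  next x-line at t=0.5073, next y-line at t=2.2796; Δt_x=1.0353, Δt_y=3.8637
    x: enter (2,2) at t=0.5073
    x: enter (1,2) at t=1.5426
    y: enter (1,1) at t=2.2796
    x: enter (0,1) at t=2.5778 ← occupied
  → r_3 = 2.5778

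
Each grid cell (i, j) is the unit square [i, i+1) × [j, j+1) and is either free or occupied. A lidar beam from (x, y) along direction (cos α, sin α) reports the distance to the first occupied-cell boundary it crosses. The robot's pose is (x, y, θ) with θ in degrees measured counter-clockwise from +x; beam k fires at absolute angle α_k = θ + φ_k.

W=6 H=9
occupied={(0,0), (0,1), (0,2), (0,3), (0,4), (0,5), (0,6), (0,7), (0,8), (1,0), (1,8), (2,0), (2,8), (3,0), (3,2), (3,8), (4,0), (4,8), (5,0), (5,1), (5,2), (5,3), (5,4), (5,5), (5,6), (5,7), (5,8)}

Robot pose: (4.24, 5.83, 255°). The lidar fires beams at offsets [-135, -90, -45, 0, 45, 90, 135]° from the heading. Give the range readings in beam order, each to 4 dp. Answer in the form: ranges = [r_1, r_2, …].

beam 1: φ=-135°, α=120°
  d=(-0.5000,0.8660)  start (4,5)  tX=0.4800 tY=0.1963  stride 1/|dx|=2.0000 1/|dy|=1.1547
    cross y-line → (4,6), t=0.1963
    cross x-line → (3,6), t=0.4800
    cross y-line → (3,7), t=1.3510
    cross x-line → (2,7), t=2.4800
    cross y-line → (2,8), t=2.5057 (wall)
  → r_1 = 2.5057
beam 2: φ=-90°, α=165°
  d=(-0.9659,0.2588)  start (4,5)  tX=0.2485 tY=0.6568  stride 1/|dx|=1.0353 1/|dy|=3.8637
    cross x-line → (3,5), t=0.2485
    cross y-line → (3,6), t=0.6568
    cross x-line → (2,6), t=1.2837
    cross x-line → (1,6), t=2.3190
    cross x-line → (0,6), t=3.3543 (wall)
  → r_2 = 3.3543
beam 3: φ=-45°, α=210°
  d=(-0.8660,-0.5000)  start (4,5)  tX=0.2771 tY=1.6600  stride 1/|dx|=1.1547 1/|dy|=2.0000
    cross x-line → (3,5), t=0.2771
    cross x-line → (2,5), t=1.4318
    cross y-line → (2,4), t=1.6600
    cross x-line → (1,4), t=2.5865
    cross y-line → (1,3), t=3.6600
    cross x-line → (0,3), t=3.7412 (wall)
  → r_3 = 3.7412
beam 4: φ=0°, α=255°
  d=(-0.2588,-0.9659)  start (4,5)  tX=0.9273 tY=0.8593  stride 1/|dx|=3.8637 1/|dy|=1.0353
    cross y-line → (4,4), t=0.8593
    cross x-line → (3,4), t=0.9273
    cross y-line → (3,3), t=1.8946
    cross y-line → (3,2), t=2.9298 (wall)
  → r_4 = 2.9298
beam 5: φ=45°, α=300°
  d=(0.5000,-0.8660)  start (4,5)  tX=1.5200 tY=0.9584  stride 1/|dx|=2.0000 1/|dy|=1.1547
    cross y-line → (4,4), t=0.9584
    cross x-line → (5,4), t=1.5200 (wall)
  → r_5 = 1.5200
beam 6: φ=90°, α=345°
  d=(0.9659,-0.2588)  start (4,5)  tX=0.7868 tY=3.2069  stride 1/|dx|=1.0353 1/|dy|=3.8637
    cross x-line → (5,5), t=0.7868 (wall)
  → r_6 = 0.7868
beam 7: φ=135°, α=30°
  d=(0.8660,0.5000)  start (4,5)  tX=0.8776 tY=0.3400  stride 1/|dx|=1.1547 1/|dy|=2.0000
    cross y-line → (4,6), t=0.3400
    cross x-line → (5,6), t=0.8776 (wall)
  → r_7 = 0.8776

ranges = [2.5057, 3.3543, 3.7412, 2.9298, 1.5200, 0.7868, 0.8776]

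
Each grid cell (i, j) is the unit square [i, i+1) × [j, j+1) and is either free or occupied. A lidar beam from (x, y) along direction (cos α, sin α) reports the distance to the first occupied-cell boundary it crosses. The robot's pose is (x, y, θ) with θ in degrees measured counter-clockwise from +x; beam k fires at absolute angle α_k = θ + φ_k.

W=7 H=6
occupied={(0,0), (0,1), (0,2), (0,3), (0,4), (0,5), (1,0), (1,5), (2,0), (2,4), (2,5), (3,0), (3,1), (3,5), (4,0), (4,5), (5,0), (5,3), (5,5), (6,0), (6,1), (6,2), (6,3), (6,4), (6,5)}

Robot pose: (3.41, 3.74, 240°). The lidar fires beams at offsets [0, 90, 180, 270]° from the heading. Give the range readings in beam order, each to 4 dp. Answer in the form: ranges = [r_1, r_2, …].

beam 1: φ=0°, α=240°
  cosα=-0.5000 sinα=-0.8660 | (3,3) | tMaxX 0.8200 tMaxY 0.8545 | tΔX 2.0000 tΔY 1.1547
    t=0.8200 [x] (2,3)
    t=0.8545 [y] (2,2)
    t=2.0092 [y] (2,1)
    t=2.8200 [x] (1,1)
    t=3.1639 [y] (1,0) — stop
  → r_1 = 3.1639
beam 2: φ=90°, α=330°
  cosα=0.8660 sinα=-0.5000 | (3,3) | tMaxX 0.6813 tMaxY 1.4800 | tΔX 1.1547 tΔY 2.0000
    t=0.6813 [x] (4,3)
    t=1.4800 [y] (4,2)
    t=1.8360 [x] (5,2)
    t=2.9907 [x] (6,2) — stop
  → r_2 = 2.9907
beam 3: φ=180°, α=60°
  cosα=0.5000 sinα=0.8660 | (3,3) | tMaxX 1.1800 tMaxY 0.3002 | tΔX 2.0000 tΔY 1.1547
    t=0.3002 [y] (3,4)
    t=1.1800 [x] (4,4)
    t=1.4549 [y] (4,5) — stop
  → r_3 = 1.4549
beam 4: φ=270°, α=150°
  cosα=-0.8660 sinα=0.5000 | (3,3) | tMaxX 0.4734 tMaxY 0.5200 | tΔX 1.1547 tΔY 2.0000
    t=0.4734 [x] (2,3)
    t=0.5200 [y] (2,4) — stop
  → r_4 = 0.5200

ranges = [3.1639, 2.9907, 1.4549, 0.5200]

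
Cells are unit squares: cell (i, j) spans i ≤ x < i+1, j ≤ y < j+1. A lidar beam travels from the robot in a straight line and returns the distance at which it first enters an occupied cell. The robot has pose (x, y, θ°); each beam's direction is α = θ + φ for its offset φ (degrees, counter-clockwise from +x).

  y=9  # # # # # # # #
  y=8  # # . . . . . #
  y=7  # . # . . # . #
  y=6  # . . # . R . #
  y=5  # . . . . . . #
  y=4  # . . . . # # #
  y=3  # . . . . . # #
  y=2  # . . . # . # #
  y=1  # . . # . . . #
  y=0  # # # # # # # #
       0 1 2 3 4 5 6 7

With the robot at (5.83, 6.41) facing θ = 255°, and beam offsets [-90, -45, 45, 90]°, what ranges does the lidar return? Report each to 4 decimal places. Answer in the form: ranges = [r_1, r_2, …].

beam 1: φ=-90°, α=165°
  dir = (cos 165°, sin 165°) = (-0.9659, 0.2588); from cell (5,6)
  next x-line at t=0.8593, next y-line at t=2.2796; Δt_x=1.0353, Δt_y=3.8637
    x: enter (4,6) at t=0.8593
    x: enter (3,6) at t=1.8946 ← occupied
  → r_1 = 1.8946
beam 2: φ=-45°, α=210°
  dir = (cos 210°, sin 210°) = (-0.8660, -0.5000); from cell (5,6)
  next x-line at t=0.9584, next y-line at t=0.8200; Δt_x=1.1547, Δt_y=2.0000
    y: enter (5,5) at t=0.8200
    x: enter (4,5) at t=0.9584
    x: enter (3,5) at t=2.1131
    y: enter (3,4) at t=2.8200
    x: enter (2,4) at t=3.2678
    x: enter (1,4) at t=4.4225
    y: enter (1,3) at t=4.8200
    x: enter (0,3) at t=5.5772 ← occupied
  → r_2 = 5.5772
beam 3: φ=45°, α=300°
  dir = (cos 300°, sin 300°) = (0.5000, -0.8660); from cell (5,6)
  next x-line at t=0.3400, next y-line at t=0.4734; Δt_x=2.0000, Δt_y=1.1547
    x: enter (6,6) at t=0.3400
    y: enter (6,5) at t=0.4734
    y: enter (6,4) at t=1.6281 ← occupied
  → r_3 = 1.6281
beam 4: φ=90°, α=345°
  dir = (cos 345°, sin 345°) = (0.9659, -0.2588); from cell (5,6)
  next x-line at t=0.1760, next y-line at t=1.5841; Δt_x=1.0353, Δt_y=3.8637
    x: enter (6,6) at t=0.1760
    x: enter (7,6) at t=1.2113 ← occupied
  → r_4 = 1.2113

ranges = [1.8946, 5.5772, 1.6281, 1.2113]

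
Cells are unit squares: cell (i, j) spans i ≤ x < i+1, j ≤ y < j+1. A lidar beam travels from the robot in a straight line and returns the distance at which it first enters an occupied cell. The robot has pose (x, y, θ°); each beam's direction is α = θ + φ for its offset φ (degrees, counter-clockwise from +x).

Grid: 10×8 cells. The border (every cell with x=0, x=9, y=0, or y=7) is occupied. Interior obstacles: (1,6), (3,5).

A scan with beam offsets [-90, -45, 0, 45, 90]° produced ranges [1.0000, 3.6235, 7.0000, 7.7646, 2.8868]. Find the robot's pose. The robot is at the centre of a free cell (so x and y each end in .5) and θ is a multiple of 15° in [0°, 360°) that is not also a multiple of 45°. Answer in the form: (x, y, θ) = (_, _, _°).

(x, y, θ) = (8.5, 3.5, 150°)

The pose lattice has 46·16 = 736 candidates. Test each by forward raycasting.
  (3.5, 2.5, 105°): beam 1 = 5.6940 ≠ 1.0000 ✗
  (2.5, 5.5, 105°): beam 1 = 0.5176 ≠ 1.0000 ✗
  (2.5, 2.5, 255°): beam 1 = 1.5529 ≠ 1.0000 ✗
  …
  (8.5, 3.5, 150°): r_1=1.0000, r_2=3.6235, r_3=7.0000, r_4=7.7646, r_5=2.8868 — all match ✓
No second candidate reproduces the full scan.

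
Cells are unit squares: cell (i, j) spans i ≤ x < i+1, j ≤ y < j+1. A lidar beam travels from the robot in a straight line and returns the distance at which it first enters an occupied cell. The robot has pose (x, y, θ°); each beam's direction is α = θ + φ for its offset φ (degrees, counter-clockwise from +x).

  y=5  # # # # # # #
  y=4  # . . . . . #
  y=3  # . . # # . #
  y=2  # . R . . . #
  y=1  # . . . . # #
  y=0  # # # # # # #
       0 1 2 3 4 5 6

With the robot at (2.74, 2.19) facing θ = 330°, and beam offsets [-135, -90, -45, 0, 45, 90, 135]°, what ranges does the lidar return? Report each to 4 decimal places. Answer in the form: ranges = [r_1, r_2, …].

beam 1: φ=-135°, α=195°
  cosα=-0.9659 sinα=-0.2588 | (2,2) | tMaxX 0.7661 tMaxY 0.7341 | tΔX 1.0353 tΔY 3.8637
    t=0.7341 [y] (2,1)
    t=0.7661 [x] (1,1)
    t=1.8014 [x] (0,1) — stop
  → r_1 = 1.8014
beam 2: φ=-90°, α=240°
  cosα=-0.5000 sinα=-0.8660 | (2,2) | tMaxX 1.4800 tMaxY 0.2194 | tΔX 2.0000 tΔY 1.1547
    t=0.2194 [y] (2,1)
    t=1.3741 [y] (2,0) — stop
  → r_2 = 1.3741
beam 3: φ=-45°, α=285°
  cosα=0.2588 sinα=-0.9659 | (2,2) | tMaxX 1.0046 tMaxY 0.1967 | tΔX 3.8637 tΔY 1.0353
    t=0.1967 [y] (2,1)
    t=1.0046 [x] (3,1)
    t=1.2320 [y] (3,0) — stop
  → r_3 = 1.2320
beam 4: φ=0°, α=330°
  cosα=0.8660 sinα=-0.5000 | (2,2) | tMaxX 0.3002 tMaxY 0.3800 | tΔX 1.1547 tΔY 2.0000
    t=0.3002 [x] (3,2)
    t=0.3800 [y] (3,1)
    t=1.4549 [x] (4,1)
    t=2.3800 [y] (4,0) — stop
  → r_4 = 2.3800
beam 5: φ=45°, α=15°
  cosα=0.9659 sinα=0.2588 | (2,2) | tMaxX 0.2692 tMaxY 3.1296 | tΔX 1.0353 tΔY 3.8637
    t=0.2692 [x] (3,2)
    t=1.3044 [x] (4,2)
    t=2.3397 [x] (5,2)
    t=3.1296 [y] (5,3)
    t=3.3750 [x] (6,3) — stop
  → r_5 = 3.3750
beam 6: φ=90°, α=60°
  cosα=0.5000 sinα=0.8660 | (2,2) | tMaxX 0.5200 tMaxY 0.9353 | tΔX 2.0000 tΔY 1.1547
    t=0.5200 [x] (3,2)
    t=0.9353 [y] (3,3) — stop
  → r_6 = 0.9353
beam 7: φ=135°, α=105°
  cosα=-0.2588 sinα=0.9659 | (2,2) | tMaxX 2.8591 tMaxY 0.8386 | tΔX 3.8637 tΔY 1.0353
    t=0.8386 [y] (2,3)
    t=1.8738 [y] (2,4)
    t=2.8591 [x] (1,4)
    t=2.9091 [y] (1,5) — stop
  → r_7 = 2.9091

ranges = [1.8014, 1.3741, 1.2320, 2.3800, 3.3750, 0.9353, 2.9091]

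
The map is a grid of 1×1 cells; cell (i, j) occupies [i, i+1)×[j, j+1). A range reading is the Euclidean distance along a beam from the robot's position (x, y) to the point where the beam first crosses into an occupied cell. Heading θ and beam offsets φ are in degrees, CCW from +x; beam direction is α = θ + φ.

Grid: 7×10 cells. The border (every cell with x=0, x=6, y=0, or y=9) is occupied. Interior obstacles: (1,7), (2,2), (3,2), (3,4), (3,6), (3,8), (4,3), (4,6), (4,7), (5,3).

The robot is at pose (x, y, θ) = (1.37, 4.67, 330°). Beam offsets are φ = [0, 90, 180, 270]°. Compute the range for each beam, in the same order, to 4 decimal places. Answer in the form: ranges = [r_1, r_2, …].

ranges = [3.0369, 3.8452, 0.4272, 0.7400]

beam 1: φ=0°, α=330°
  direction (0.8660, -0.5000); cell (1,4); t to first gridline: x 0.7275, y 1.3400 (then +1.1547 / +2.0000)
    (2,4) via x @ 0.7275
    (2,3) via y @ 1.3400
    (3,3) via x @ 1.8822
    (4,3) via x @ 3.0369  # hit
  → r_1 = 3.0369
beam 2: φ=90°, α=60°
  direction (0.5000, 0.8660); cell (1,4); t to first gridline: x 1.2600, y 0.3811 (then +2.0000 / +1.1547)
    (1,5) via y @ 0.3811
    (2,5) via x @ 1.2600
    (2,6) via y @ 1.5358
    (2,7) via y @ 2.6905
    (3,7) via x @ 3.2600
    (3,8) via y @ 3.8452  # hit
  → r_2 = 3.8452
beam 3: φ=180°, α=150°
  direction (-0.8660, 0.5000); cell (1,4); t to first gridline: x 0.4272, y 0.6600 (then +1.1547 / +2.0000)
    (0,4) via x @ 0.4272  # hit
  → r_3 = 0.4272
beam 4: φ=270°, α=240°
  direction (-0.5000, -0.8660); cell (1,4); t to first gridline: x 0.7400, y 0.7736 (then +2.0000 / +1.1547)
    (0,4) via x @ 0.7400  # hit
  → r_4 = 0.7400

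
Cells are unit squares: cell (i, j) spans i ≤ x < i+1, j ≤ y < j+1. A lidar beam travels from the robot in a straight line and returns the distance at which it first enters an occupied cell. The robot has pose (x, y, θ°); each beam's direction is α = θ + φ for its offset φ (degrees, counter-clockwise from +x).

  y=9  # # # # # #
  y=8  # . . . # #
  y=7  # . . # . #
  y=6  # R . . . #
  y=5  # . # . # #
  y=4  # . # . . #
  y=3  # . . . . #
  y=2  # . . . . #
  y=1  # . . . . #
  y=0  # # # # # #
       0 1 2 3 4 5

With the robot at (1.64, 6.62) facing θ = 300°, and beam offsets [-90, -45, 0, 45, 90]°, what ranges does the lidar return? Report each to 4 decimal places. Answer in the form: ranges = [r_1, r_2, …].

ranges = [0.7390, 2.4728, 0.7200, 2.4433, 1.5704]

beam 1: φ=-90°, α=210°
  direction (-0.8660, -0.5000); cell (1,6); t to first gridline: x 0.7390, y 1.2400 (then +1.1547 / +2.0000)
    (0,6) via x @ 0.7390  # hit
  → r_1 = 0.7390
beam 2: φ=-45°, α=255°
  direction (-0.2588, -0.9659); cell (1,6); t to first gridline: x 2.4728, y 0.6419 (then +3.8637 / +1.0353)
    (1,5) via y @ 0.6419
    (1,4) via y @ 1.6771
    (0,4) via x @ 2.4728  # hit
  → r_2 = 2.4728
beam 3: φ=0°, α=300°
  direction (0.5000, -0.8660); cell (1,6); t to first gridline: x 0.7200, y 0.7159 (then +2.0000 / +1.1547)
    (1,5) via y @ 0.7159
    (2,5) via x @ 0.7200  # hit
  → r_3 = 0.7200
beam 4: φ=45°, α=345°
  direction (0.9659, -0.2588); cell (1,6); t to first gridline: x 0.3727, y 2.3955 (then +1.0353 / +3.8637)
    (2,6) via x @ 0.3727
    (3,6) via x @ 1.4080
    (3,5) via y @ 2.3955
    (4,5) via x @ 2.4433  # hit
  → r_4 = 2.4433
beam 5: φ=90°, α=30°
  direction (0.8660, 0.5000); cell (1,6); t to first gridline: x 0.4157, y 0.7600 (then +1.1547 / +2.0000)
    (2,6) via x @ 0.4157
    (2,7) via y @ 0.7600
    (3,7) via x @ 1.5704  # hit
  → r_5 = 1.5704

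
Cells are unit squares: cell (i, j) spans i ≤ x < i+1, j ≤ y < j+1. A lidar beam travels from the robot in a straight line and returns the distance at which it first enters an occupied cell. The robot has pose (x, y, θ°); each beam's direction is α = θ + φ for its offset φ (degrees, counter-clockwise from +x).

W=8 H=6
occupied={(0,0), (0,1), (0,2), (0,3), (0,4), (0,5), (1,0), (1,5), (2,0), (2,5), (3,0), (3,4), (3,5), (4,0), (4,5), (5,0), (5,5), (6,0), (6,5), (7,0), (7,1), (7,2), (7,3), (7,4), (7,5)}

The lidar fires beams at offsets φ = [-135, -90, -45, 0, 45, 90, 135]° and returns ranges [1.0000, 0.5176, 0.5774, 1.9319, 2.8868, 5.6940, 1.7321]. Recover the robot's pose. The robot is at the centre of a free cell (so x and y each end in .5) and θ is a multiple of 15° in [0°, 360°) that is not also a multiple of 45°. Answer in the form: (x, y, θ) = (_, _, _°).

(x, y, θ) = (1.5, 3.5, 255°)

Candidates: 23 free-cell centres × 16 headings = 368 poses. Raycast each; keep the one whose scan matches to 4 dp.
  (3.5, 1.5, 150°): beam 1 = 3.6235 ≠ 1.0000 ✗
  (2.5, 1.5, 15°): beam 1 = 0.5774 ≠ 1.0000 ✗
  (3.5, 3.5, 285°): beam 1 = 2.8868 ≠ 1.0000 ✗
  …
  (1.5, 3.5, 255°): r_1=1.0000, r_2=0.5176, r_3=0.5774, r_4=1.9319, r_5=2.8868, r_6=5.6940, r_7=1.7321 — all match ✓
Unique over the lattice → pose = (1.5, 3.5, 255°).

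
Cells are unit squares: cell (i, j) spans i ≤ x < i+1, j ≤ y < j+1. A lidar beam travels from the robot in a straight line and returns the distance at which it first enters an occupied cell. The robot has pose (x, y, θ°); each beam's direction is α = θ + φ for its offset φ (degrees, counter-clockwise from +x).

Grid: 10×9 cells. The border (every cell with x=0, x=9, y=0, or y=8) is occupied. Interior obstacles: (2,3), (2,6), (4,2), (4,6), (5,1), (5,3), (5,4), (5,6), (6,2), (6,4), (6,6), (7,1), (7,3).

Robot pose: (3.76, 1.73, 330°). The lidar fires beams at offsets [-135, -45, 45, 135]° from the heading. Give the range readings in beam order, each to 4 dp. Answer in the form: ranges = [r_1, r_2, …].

ranges = [2.8205, 0.7558, 1.0432, 4.4206]

beam 1: φ=-135°, α=195°
  direction (-0.9659, -0.2588); cell (3,1); t to first gridline: x 0.7868, y 2.8205 (then +1.0353 / +3.8637)
    (2,1) via x @ 0.7868
    (1,1) via x @ 1.8221
    (1,0) via y @ 2.8205  # hit
  → r_1 = 2.8205
beam 2: φ=-45°, α=285°
  direction (0.2588, -0.9659); cell (3,1); t to first gridline: x 0.9273, y 0.7558 (then +3.8637 / +1.0353)
    (3,0) via y @ 0.7558  # hit
  → r_2 = 0.7558
beam 3: φ=45°, α=15°
  direction (0.9659, 0.2588); cell (3,1); t to first gridline: x 0.2485, y 1.0432 (then +1.0353 / +3.8637)
    (4,1) via x @ 0.2485
    (4,2) via y @ 1.0432  # hit
  → r_3 = 1.0432
beam 4: φ=135°, α=105°
  direction (-0.2588, 0.9659); cell (3,1); t to first gridline: x 2.9364, y 0.2795 (then +3.8637 / +1.0353)
    (3,2) via y @ 0.2795
    (3,3) via y @ 1.3148
    (3,4) via y @ 2.3501
    (2,4) via x @ 2.9364
    (2,5) via y @ 3.3854
    (2,6) via y @ 4.4206  # hit
  → r_4 = 4.4206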